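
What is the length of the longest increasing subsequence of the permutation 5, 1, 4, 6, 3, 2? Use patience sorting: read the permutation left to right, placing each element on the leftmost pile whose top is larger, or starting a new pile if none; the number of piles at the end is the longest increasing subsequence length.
3

5: new pile. tops = [5]
1: onto pile 1 (replacing 5). tops = [1]
4: new pile. tops = [1, 4]
6: new pile. tops = [1, 4, 6]
3: onto pile 2 (replacing 4). tops = [1, 3, 6]
2: onto pile 2 (replacing 3). tops = [1, 2, 6]

3 piles, so the longest increasing subsequence has length 3.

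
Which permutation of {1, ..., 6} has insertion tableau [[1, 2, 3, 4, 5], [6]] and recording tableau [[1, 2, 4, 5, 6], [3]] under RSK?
Reverse RSK: for i = n, n-1, ..., 1, locate i in Q, remove the corresponding corner cell from P, and reverse-bump its entry up through P; the value ejected from row 1 is w(i).

So w = 1 6 2 3 4 5.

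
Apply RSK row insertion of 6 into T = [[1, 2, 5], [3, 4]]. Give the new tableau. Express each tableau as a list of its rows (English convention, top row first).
[[1, 2, 5, 6], [3, 4]]

6 is larger than every entry of row 1, so it is appended to row 1. The new tableau is [[1, 2, 5, 6], [3, 4]].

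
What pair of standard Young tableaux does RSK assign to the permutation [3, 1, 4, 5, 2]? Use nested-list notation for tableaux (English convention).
Insert each entry of the permutation into P by Schensted row insertion, recording in Q the position of each new cell.

Insert 3: appended to row 1. P = [[3]].
Insert 1: 1 bumps 3 from row 1; 3 starts row 2. P = [[1], [3]].
Insert 4: appended to row 1. P = [[1, 4], [3]].
Insert 5: appended to row 1. P = [[1, 4, 5], [3]].
Insert 2: 2 bumps 4 from row 1; 4 appends to row 2. P = [[1, 2, 5], [3, 4]].

So P = [[1, 2, 5], [3, 4]], Q = [[1, 3, 4], [2, 5]].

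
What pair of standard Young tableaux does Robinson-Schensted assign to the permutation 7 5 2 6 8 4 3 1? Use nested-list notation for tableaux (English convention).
Insert each entry of the permutation into P by Schensted row insertion, recording in Q the position of each new cell.

Insert 7: appended to row 1. P = [[7]], Q = [[1]].
Insert 5: 5 bumps 7 from row 1; 7 starts row 2. P = [[5], [7]], Q = [[1], [2]].
Insert 2: 2 bumps 5 from row 1; 5 bumps 7 from row 2; 7 starts row 3. P = [[2], [5], [7]], Q = [[1], [2], [3]].
Insert 6: appended to row 1. P = [[2, 6], [5], [7]], Q = [[1, 4], [2], [3]].
Insert 8: appended to row 1. P = [[2, 6, 8], [5], [7]], Q = [[1, 4, 5], [2], [3]].
Insert 4: 4 bumps 6 from row 1; 6 appends to row 2. P = [[2, 4, 8], [5, 6], [7]], Q = [[1, 4, 5], [2, 6], [3]].
Insert 3: 3 bumps 4 from row 1; 4 bumps 5 from row 2; 5 bumps 7 from row 3; 7 starts row 4. P = [[2, 3, 8], [4, 6], [5], [7]], Q = [[1, 4, 5], [2, 6], [3], [7]].
Insert 1: 1 bumps 2 from row 1; 2 bumps 4 from row 2; 4 bumps 5 from row 3; 5 bumps 7 from row 4; 7 starts row 5. P = [[1, 3, 8], [2, 6], [4], [5], [7]], Q = [[1, 4, 5], [2, 6], [3], [7], [8]].

So P = [[1, 3, 8], [2, 6], [4], [5], [7]], Q = [[1, 4, 5], [2, 6], [3], [7], [8]].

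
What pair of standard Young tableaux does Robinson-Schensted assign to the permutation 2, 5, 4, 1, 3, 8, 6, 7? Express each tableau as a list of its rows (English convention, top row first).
Insert each entry of the permutation into P by Schensted row insertion, recording in Q the position of each new cell.

Insert 2: appended to row 1. P = [[2]].
Insert 5: appended to row 1. P = [[2, 5]].
Insert 4: 4 bumps 5 from row 1; 5 starts row 2. P = [[2, 4], [5]].
Insert 1: 1 bumps 2 from row 1; 2 bumps 5 from row 2; 5 starts row 3. P = [[1, 4], [2], [5]].
Insert 3: 3 bumps 4 from row 1; 4 appends to row 2. P = [[1, 3], [2, 4], [5]].
Insert 8: appended to row 1. P = [[1, 3, 8], [2, 4], [5]].
Insert 6: 6 bumps 8 from row 1; 8 appends to row 2. P = [[1, 3, 6], [2, 4, 8], [5]].
Insert 7: appended to row 1. P = [[1, 3, 6, 7], [2, 4, 8], [5]].

So P = [[1, 3, 6, 7], [2, 4, 8], [5]], Q = [[1, 2, 6, 8], [3, 5, 7], [4]].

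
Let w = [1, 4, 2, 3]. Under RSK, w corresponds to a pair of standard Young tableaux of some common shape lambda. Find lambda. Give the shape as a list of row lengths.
RSK row insertion gives P = [[1, 2, 3], [4]], which has shape [3, 1].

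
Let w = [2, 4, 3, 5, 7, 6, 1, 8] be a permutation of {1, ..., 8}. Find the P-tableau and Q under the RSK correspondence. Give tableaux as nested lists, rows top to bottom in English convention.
P = [[1, 3, 5, 6, 8], [2, 7], [4]], Q = [[1, 2, 4, 5, 8], [3, 6], [7]]

Insert each entry of the permutation into P by Schensted row insertion, recording in Q the position of each new cell.

Insert 2: appended to row 1. P = [[2]].
Insert 4: appended to row 1. P = [[2, 4]].
Insert 3: 3 bumps 4 from row 1; 4 starts row 2. P = [[2, 3], [4]].
Insert 5: appended to row 1. P = [[2, 3, 5], [4]].
Insert 7: appended to row 1. P = [[2, 3, 5, 7], [4]].
Insert 6: 6 bumps 7 from row 1; 7 appends to row 2. P = [[2, 3, 5, 6], [4, 7]].
Insert 1: 1 bumps 2 from row 1; 2 bumps 4 from row 2; 4 starts row 3. P = [[1, 3, 5, 6], [2, 7], [4]].
Insert 8: appended to row 1. P = [[1, 3, 5, 6, 8], [2, 7], [4]].

So P = [[1, 3, 5, 6, 8], [2, 7], [4]], Q = [[1, 2, 4, 5, 8], [3, 6], [7]].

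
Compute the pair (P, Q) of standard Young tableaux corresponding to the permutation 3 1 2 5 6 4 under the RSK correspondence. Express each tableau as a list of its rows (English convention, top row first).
P = [[1, 2, 4, 6], [3, 5]], Q = [[1, 3, 4, 5], [2, 6]]

Insert each entry of the permutation into P by Schensted row insertion, recording in Q the position of each new cell.

Insert 3: appended to row 1. P = [[3]], Q = [[1]].
Insert 1: 1 bumps 3 from row 1; 3 starts row 2. P = [[1], [3]], Q = [[1], [2]].
Insert 2: appended to row 1. P = [[1, 2], [3]], Q = [[1, 3], [2]].
Insert 5: appended to row 1. P = [[1, 2, 5], [3]], Q = [[1, 3, 4], [2]].
Insert 6: appended to row 1. P = [[1, 2, 5, 6], [3]], Q = [[1, 3, 4, 5], [2]].
Insert 4: 4 bumps 5 from row 1; 5 appends to row 2. P = [[1, 2, 4, 6], [3, 5]], Q = [[1, 3, 4, 5], [2, 6]].

So P = [[1, 2, 4, 6], [3, 5]], Q = [[1, 3, 4, 5], [2, 6]].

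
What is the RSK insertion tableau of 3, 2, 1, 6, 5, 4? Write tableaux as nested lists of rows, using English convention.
Insert 3: appended to row 1. P = [[3]].
Insert 2: 2 bumps 3 from row 1; 3 starts row 2. P = [[2], [3]].
Insert 1: 1 bumps 2 from row 1; 2 bumps 3 from row 2; 3 starts row 3. P = [[1], [2], [3]].
Insert 6: appended to row 1. P = [[1, 6], [2], [3]].
Insert 5: 5 bumps 6 from row 1; 6 appends to row 2. P = [[1, 5], [2, 6], [3]].
Insert 4: 4 bumps 5 from row 1; 5 bumps 6 from row 2; 6 appends to row 3. P = [[1, 4], [2, 5], [3, 6]].

So P = [[1, 4], [2, 5], [3, 6]].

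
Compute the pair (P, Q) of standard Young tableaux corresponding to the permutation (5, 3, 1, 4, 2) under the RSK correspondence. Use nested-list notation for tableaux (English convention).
Insert each entry of the permutation into P by Schensted row insertion, recording in Q the position of each new cell.

Insert 5: appended to row 1. P = [[5]].
Insert 3: 3 bumps 5 from row 1; 5 starts row 2. P = [[3], [5]].
Insert 1: 1 bumps 3 from row 1; 3 bumps 5 from row 2; 5 starts row 3. P = [[1], [3], [5]].
Insert 4: appended to row 1. P = [[1, 4], [3], [5]].
Insert 2: 2 bumps 4 from row 1; 4 appends to row 2. P = [[1, 2], [3, 4], [5]].

So P = [[1, 2], [3, 4], [5]], Q = [[1, 4], [2, 5], [3]].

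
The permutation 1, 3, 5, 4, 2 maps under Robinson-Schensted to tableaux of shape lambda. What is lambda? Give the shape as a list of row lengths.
Row-insert each entry into an empty tableau.

After inserting 1: P = [[1]].
After inserting 3: P = [[1, 3]].
After inserting 5: P = [[1, 3, 5]].
After inserting 4: P = [[1, 3, 4], [5]].
After inserting 2: P = [[1, 2, 4], [3], [5]].

The final insertion tableau P = [[1, 2, 4], [3], [5]] has shape [3, 1, 1].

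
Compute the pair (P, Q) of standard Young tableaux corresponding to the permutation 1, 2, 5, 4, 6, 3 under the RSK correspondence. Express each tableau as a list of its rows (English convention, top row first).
Insert each entry of the permutation into P by Schensted row insertion, recording in Q the position of each new cell.

After inserting 1: P = [[1]].
After inserting 2: P = [[1, 2]].
After inserting 5: P = [[1, 2, 5]].
After inserting 4: P = [[1, 2, 4], [5]].
After inserting 6: P = [[1, 2, 4, 6], [5]].
After inserting 3: P = [[1, 2, 3, 6], [4], [5]].

So P = [[1, 2, 3, 6], [4], [5]], Q = [[1, 2, 3, 5], [4], [6]].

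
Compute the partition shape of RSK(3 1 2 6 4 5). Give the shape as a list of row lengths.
Row-insert each entry into an empty tableau.

After inserting 3: P = [[3]].
After inserting 1: P = [[1], [3]].
After inserting 2: P = [[1, 2], [3]].
After inserting 6: P = [[1, 2, 6], [3]].
After inserting 4: P = [[1, 2, 4], [3, 6]].
After inserting 5: P = [[1, 2, 4, 5], [3, 6]].

The final insertion tableau P = [[1, 2, 4, 5], [3, 6]] has shape [4, 2].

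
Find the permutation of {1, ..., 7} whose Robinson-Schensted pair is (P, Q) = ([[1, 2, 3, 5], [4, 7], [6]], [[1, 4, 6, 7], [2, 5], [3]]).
Reverse the RSK construction: for i from n down to 1, find the cell of Q containing i, remove the entry at that cell from P, and reverse-bump it up through P; the value ejected from row 1 is w(i).

Step i=7: Q has 7 at row 1, column 4; remove that cell from P, ejecting 5. So w(7) = 5. P is now [[1, 2, 3], [4, 7], [6]].
Step i=6: Q has 6 at row 1, column 3; remove that cell from P, ejecting 3. So w(6) = 3. P is now [[1, 2], [4, 7], [6]].
Step i=5: Q has 5 at row 2, column 2; remove 7 from row 2 of P and reverse-bump: 7 enters row 1 and ejects 2. So w(5) = 2. P is now [[1, 7], [4], [6]].
Step i=4: Q has 4 at row 1, column 2; remove that cell from P, ejecting 7. So w(4) = 7. P is now [[1], [4], [6]].
Step i=3: Q has 3 at row 3, column 1; remove 6 from row 3 of P and reverse-bump: 6 enters row 2 and ejects 4; 4 enters row 1 and ejects 1. So w(3) = 1. P is now [[4], [6]].
Step i=2: Q has 2 at row 2, column 1; remove 6 from row 2 of P and reverse-bump: 6 enters row 1 and ejects 4. So w(2) = 4. P is now [[6]].
Step i=1: Q has 1 at row 1, column 1; remove that cell from P, ejecting 6. So w(1) = 6. P is now [].

So w = 6 4 1 7 2 3 5.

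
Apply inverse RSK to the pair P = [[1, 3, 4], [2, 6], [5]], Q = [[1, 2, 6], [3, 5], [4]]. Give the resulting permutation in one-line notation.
5 6 2 1 3 4

Reverse the RSK construction: for i from n down to 1, find the cell of Q containing i, remove the entry at that cell from P, and reverse-bump it up through P; the value ejected from row 1 is w(i).

Step i=6: Q has 6 at row 1, column 3; remove that cell from P, ejecting 4. So w(6) = 4. P is now [[1, 3], [2, 6], [5]].
Step i=5: Q has 5 at row 2, column 2; remove 6 from row 2 of P and reverse-bump: 6 enters row 1 and ejects 3. So w(5) = 3. P is now [[1, 6], [2], [5]].
Step i=4: Q has 4 at row 3, column 1; remove 5 from row 3 of P and reverse-bump: 5 enters row 2 and ejects 2; 2 enters row 1 and ejects 1. So w(4) = 1. P is now [[2, 6], [5]].
Step i=3: Q has 3 at row 2, column 1; remove 5 from row 2 of P and reverse-bump: 5 enters row 1 and ejects 2. So w(3) = 2. P is now [[5, 6]].
Step i=2: Q has 2 at row 1, column 2; remove that cell from P, ejecting 6. So w(2) = 6. P is now [[5]].
Step i=1: Q has 1 at row 1, column 1; remove that cell from P, ejecting 5. So w(1) = 5. P is now [].

So w = 5 6 2 1 3 4.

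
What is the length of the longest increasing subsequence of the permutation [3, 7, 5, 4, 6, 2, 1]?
3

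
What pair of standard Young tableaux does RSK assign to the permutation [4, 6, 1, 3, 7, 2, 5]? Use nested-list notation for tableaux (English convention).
P = [[1, 2, 5], [3, 6, 7], [4]], Q = [[1, 2, 5], [3, 4, 7], [6]]

Insert each entry of the permutation into P by Schensted row insertion, recording in Q the position of each new cell.

Insert 4: appended to row 1. P = [[4]], Q = [[1]].
Insert 6: appended to row 1. P = [[4, 6]], Q = [[1, 2]].
Insert 1: 1 bumps 4 from row 1; 4 starts row 2. P = [[1, 6], [4]], Q = [[1, 2], [3]].
Insert 3: 3 bumps 6 from row 1; 6 appends to row 2. P = [[1, 3], [4, 6]], Q = [[1, 2], [3, 4]].
Insert 7: appended to row 1. P = [[1, 3, 7], [4, 6]], Q = [[1, 2, 5], [3, 4]].
Insert 2: 2 bumps 3 from row 1; 3 bumps 4 from row 2; 4 starts row 3. P = [[1, 2, 7], [3, 6], [4]], Q = [[1, 2, 5], [3, 4], [6]].
Insert 5: 5 bumps 7 from row 1; 7 appends to row 2. P = [[1, 2, 5], [3, 6, 7], [4]], Q = [[1, 2, 5], [3, 4, 7], [6]].

So P = [[1, 2, 5], [3, 6, 7], [4]], Q = [[1, 2, 5], [3, 4, 7], [6]].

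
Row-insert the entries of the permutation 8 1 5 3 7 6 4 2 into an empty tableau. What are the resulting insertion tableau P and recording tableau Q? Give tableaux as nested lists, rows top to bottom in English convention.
Insert each entry of the permutation into P by Schensted row insertion, recording in Q the position of each new cell.

Insert 8: appended to row 1. P = [[8]].
Insert 1: 1 bumps 8 from row 1; 8 starts row 2. P = [[1], [8]].
Insert 5: appended to row 1. P = [[1, 5], [8]].
Insert 3: 3 bumps 5 from row 1; 5 bumps 8 from row 2; 8 starts row 3. P = [[1, 3], [5], [8]].
Insert 7: appended to row 1. P = [[1, 3, 7], [5], [8]].
Insert 6: 6 bumps 7 from row 1; 7 appends to row 2. P = [[1, 3, 6], [5, 7], [8]].
Insert 4: 4 bumps 6 from row 1; 6 bumps 7 from row 2; 7 bumps 8 from row 3; 8 starts row 4. P = [[1, 3, 4], [5, 6], [7], [8]].
Insert 2: 2 bumps 3 from row 1; 3 bumps 5 from row 2; 5 bumps 7 from row 3; 7 bumps 8 from row 4; 8 starts row 5. P = [[1, 2, 4], [3, 6], [5], [7], [8]].

So P = [[1, 2, 4], [3, 6], [5], [7], [8]], Q = [[1, 3, 5], [2, 6], [4], [7], [8]].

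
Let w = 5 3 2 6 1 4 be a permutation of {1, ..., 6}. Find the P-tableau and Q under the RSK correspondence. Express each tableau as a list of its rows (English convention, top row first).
P = [[1, 4], [2, 6], [3], [5]], Q = [[1, 4], [2, 6], [3], [5]]

Insert each entry of the permutation into P by Schensted row insertion, recording in Q the position of each new cell.

Insert 5: appended to row 1. P = [[5]].
Insert 3: 3 bumps 5 from row 1; 5 starts row 2. P = [[3], [5]].
Insert 2: 2 bumps 3 from row 1; 3 bumps 5 from row 2; 5 starts row 3. P = [[2], [3], [5]].
Insert 6: appended to row 1. P = [[2, 6], [3], [5]].
Insert 1: 1 bumps 2 from row 1; 2 bumps 3 from row 2; 3 bumps 5 from row 3; 5 starts row 4. P = [[1, 6], [2], [3], [5]].
Insert 4: 4 bumps 6 from row 1; 6 appends to row 2. P = [[1, 4], [2, 6], [3], [5]].

So P = [[1, 4], [2, 6], [3], [5]], Q = [[1, 4], [2, 6], [3], [5]].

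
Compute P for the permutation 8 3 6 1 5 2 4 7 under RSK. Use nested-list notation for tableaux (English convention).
P = [[1, 2, 4, 7], [3, 5], [6], [8]]

Insert 8: appended to row 1. P = [[8]].
Insert 3: 3 bumps 8 from row 1; 8 starts row 2. P = [[3], [8]].
Insert 6: appended to row 1. P = [[3, 6], [8]].
Insert 1: 1 bumps 3 from row 1; 3 bumps 8 from row 2; 8 starts row 3. P = [[1, 6], [3], [8]].
Insert 5: 5 bumps 6 from row 1; 6 appends to row 2. P = [[1, 5], [3, 6], [8]].
Insert 2: 2 bumps 5 from row 1; 5 bumps 6 from row 2; 6 bumps 8 from row 3; 8 starts row 4. P = [[1, 2], [3, 5], [6], [8]].
Insert 4: appended to row 1. P = [[1, 2, 4], [3, 5], [6], [8]].
Insert 7: appended to row 1. P = [[1, 2, 4, 7], [3, 5], [6], [8]].

So P = [[1, 2, 4, 7], [3, 5], [6], [8]].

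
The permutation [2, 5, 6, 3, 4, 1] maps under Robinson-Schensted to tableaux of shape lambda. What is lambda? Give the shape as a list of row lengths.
Row-insert each entry into an empty tableau.

After inserting 2: P = [[2]].
After inserting 5: P = [[2, 5]].
After inserting 6: P = [[2, 5, 6]].
After inserting 3: P = [[2, 3, 6], [5]].
After inserting 4: P = [[2, 3, 4], [5, 6]].
After inserting 1: P = [[1, 3, 4], [2, 6], [5]].

The final insertion tableau P = [[1, 3, 4], [2, 6], [5]] has shape [3, 2, 1].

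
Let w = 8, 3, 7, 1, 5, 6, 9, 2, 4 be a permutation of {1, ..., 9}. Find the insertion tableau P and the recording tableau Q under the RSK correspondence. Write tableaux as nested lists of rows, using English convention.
Insert each entry of the permutation into P by Schensted row insertion, recording in Q the position of each new cell.

Insert 8: appended to row 1. P = [[8]].
Insert 3: 3 bumps 8 from row 1; 8 starts row 2. P = [[3], [8]].
Insert 7: appended to row 1. P = [[3, 7], [8]].
Insert 1: 1 bumps 3 from row 1; 3 bumps 8 from row 2; 8 starts row 3. P = [[1, 7], [3], [8]].
Insert 5: 5 bumps 7 from row 1; 7 appends to row 2. P = [[1, 5], [3, 7], [8]].
Insert 6: appended to row 1. P = [[1, 5, 6], [3, 7], [8]].
Insert 9: appended to row 1. P = [[1, 5, 6, 9], [3, 7], [8]].
Insert 2: 2 bumps 5 from row 1; 5 bumps 7 from row 2; 7 bumps 8 from row 3; 8 starts row 4. P = [[1, 2, 6, 9], [3, 5], [7], [8]].
Insert 4: 4 bumps 6 from row 1; 6 appends to row 2. P = [[1, 2, 4, 9], [3, 5, 6], [7], [8]].

So P = [[1, 2, 4, 9], [3, 5, 6], [7], [8]], Q = [[1, 3, 6, 7], [2, 5, 9], [4], [8]].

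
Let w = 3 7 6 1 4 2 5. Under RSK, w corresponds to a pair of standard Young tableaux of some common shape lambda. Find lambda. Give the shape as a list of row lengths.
Row-insert each entry into an empty tableau.

After inserting 3: P = [[3]].
After inserting 7: P = [[3, 7]].
After inserting 6: P = [[3, 6], [7]].
After inserting 1: P = [[1, 6], [3], [7]].
After inserting 4: P = [[1, 4], [3, 6], [7]].
After inserting 2: P = [[1, 2], [3, 4], [6], [7]].
After inserting 5: P = [[1, 2, 5], [3, 4], [6], [7]].

The final insertion tableau P = [[1, 2, 5], [3, 4], [6], [7]] has shape [3, 2, 1, 1].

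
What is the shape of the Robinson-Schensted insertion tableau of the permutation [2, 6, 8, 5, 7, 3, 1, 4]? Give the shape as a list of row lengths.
[3, 2, 2, 1]

RSK row insertion gives P = [[1, 3, 4], [2, 7], [5, 8], [6]], which has shape [3, 2, 2, 1].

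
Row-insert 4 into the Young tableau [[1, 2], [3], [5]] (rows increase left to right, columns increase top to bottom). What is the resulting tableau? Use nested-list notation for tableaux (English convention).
4 is larger than every entry of row 1, so it is appended to row 1. The new tableau is [[1, 2, 4], [3], [5]].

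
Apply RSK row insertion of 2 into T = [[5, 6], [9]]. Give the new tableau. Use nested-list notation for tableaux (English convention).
[[2, 6], [5], [9]]

In row 1, 2 replaces 5 (the leftmost entry greater than 2); 5 is bumped to row 2. In row 2, 5 replaces 9 (the leftmost entry greater than 5); 9 is bumped to row 3. 9 starts a new row 3. The new tableau is [[2, 6], [5], [9]].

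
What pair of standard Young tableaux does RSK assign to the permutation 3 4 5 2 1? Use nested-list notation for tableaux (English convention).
Insert each entry of the permutation into P by Schensted row insertion, recording in Q the position of each new cell.

Insert 3: appended to row 1. P = [[3]].
Insert 4: appended to row 1. P = [[3, 4]].
Insert 5: appended to row 1. P = [[3, 4, 5]].
Insert 2: 2 bumps 3 from row 1; 3 starts row 2. P = [[2, 4, 5], [3]].
Insert 1: 1 bumps 2 from row 1; 2 bumps 3 from row 2; 3 starts row 3. P = [[1, 4, 5], [2], [3]].

So P = [[1, 4, 5], [2], [3]], Q = [[1, 2, 3], [4], [5]].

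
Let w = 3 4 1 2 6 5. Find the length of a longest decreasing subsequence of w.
2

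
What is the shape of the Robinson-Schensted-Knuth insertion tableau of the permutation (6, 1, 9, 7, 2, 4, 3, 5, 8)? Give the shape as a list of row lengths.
RSK row insertion gives P = [[1, 2, 3, 5, 8], [4, 7], [6], [9]], which has shape [5, 2, 1, 1].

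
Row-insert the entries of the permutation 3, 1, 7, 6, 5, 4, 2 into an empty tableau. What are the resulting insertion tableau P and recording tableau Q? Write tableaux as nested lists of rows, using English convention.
Insert each entry of the permutation into P by Schensted row insertion, recording in Q the position of each new cell.

Insert 3: appended to row 1. P = [[3]].
Insert 1: 1 bumps 3 from row 1; 3 starts row 2. P = [[1], [3]].
Insert 7: appended to row 1. P = [[1, 7], [3]].
Insert 6: 6 bumps 7 from row 1; 7 appends to row 2. P = [[1, 6], [3, 7]].
Insert 5: 5 bumps 6 from row 1; 6 bumps 7 from row 2; 7 starts row 3. P = [[1, 5], [3, 6], [7]].
Insert 4: 4 bumps 5 from row 1; 5 bumps 6 from row 2; 6 bumps 7 from row 3; 7 starts row 4. P = [[1, 4], [3, 5], [6], [7]].
Insert 2: 2 bumps 4 from row 1; 4 bumps 5 from row 2; 5 bumps 6 from row 3; 6 bumps 7 from row 4; 7 starts row 5. P = [[1, 2], [3, 4], [5], [6], [7]].

So P = [[1, 2], [3, 4], [5], [6], [7]], Q = [[1, 3], [2, 4], [5], [6], [7]].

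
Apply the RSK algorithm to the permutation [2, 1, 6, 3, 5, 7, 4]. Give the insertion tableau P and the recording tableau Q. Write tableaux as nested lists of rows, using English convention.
Insert each entry of the permutation into P by Schensted row insertion, recording in Q the position of each new cell.

Insert 2: appended to row 1. P = [[2]].
Insert 1: 1 bumps 2 from row 1; 2 starts row 2. P = [[1], [2]].
Insert 6: appended to row 1. P = [[1, 6], [2]].
Insert 3: 3 bumps 6 from row 1; 6 appends to row 2. P = [[1, 3], [2, 6]].
Insert 5: appended to row 1. P = [[1, 3, 5], [2, 6]].
Insert 7: appended to row 1. P = [[1, 3, 5, 7], [2, 6]].
Insert 4: 4 bumps 5 from row 1; 5 bumps 6 from row 2; 6 starts row 3. P = [[1, 3, 4, 7], [2, 5], [6]].

So P = [[1, 3, 4, 7], [2, 5], [6]], Q = [[1, 3, 5, 6], [2, 4], [7]].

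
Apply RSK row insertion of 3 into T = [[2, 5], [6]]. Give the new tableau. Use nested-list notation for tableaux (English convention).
[[2, 3], [5], [6]]

In row 1, 3 replaces 5 (the leftmost entry greater than 3); 5 is bumped to row 2. In row 2, 5 replaces 6 (the leftmost entry greater than 5); 6 is bumped to row 3. 6 starts a new row 3. The new tableau is [[2, 3], [5], [6]].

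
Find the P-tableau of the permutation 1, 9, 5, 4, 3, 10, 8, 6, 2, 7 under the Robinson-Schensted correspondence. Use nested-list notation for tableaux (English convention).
P = [[1, 2, 6, 7], [3, 8], [4, 10], [5], [9]]

Insert 1: appended to row 1. P = [[1]].
Insert 9: appended to row 1. P = [[1, 9]].
Insert 5: 5 bumps 9 from row 1; 9 starts row 2. P = [[1, 5], [9]].
Insert 4: 4 bumps 5 from row 1; 5 bumps 9 from row 2; 9 starts row 3. P = [[1, 4], [5], [9]].
Insert 3: 3 bumps 4 from row 1; 4 bumps 5 from row 2; 5 bumps 9 from row 3; 9 starts row 4. P = [[1, 3], [4], [5], [9]].
Insert 10: appended to row 1. P = [[1, 3, 10], [4], [5], [9]].
Insert 8: 8 bumps 10 from row 1; 10 appends to row 2. P = [[1, 3, 8], [4, 10], [5], [9]].
Insert 6: 6 bumps 8 from row 1; 8 bumps 10 from row 2; 10 appends to row 3. P = [[1, 3, 6], [4, 8], [5, 10], [9]].
Insert 2: 2 bumps 3 from row 1; 3 bumps 4 from row 2; 4 bumps 5 from row 3; 5 bumps 9 from row 4; 9 starts row 5. P = [[1, 2, 6], [3, 8], [4, 10], [5], [9]].
Insert 7: appended to row 1. P = [[1, 2, 6, 7], [3, 8], [4, 10], [5], [9]].

So P = [[1, 2, 6, 7], [3, 8], [4, 10], [5], [9]].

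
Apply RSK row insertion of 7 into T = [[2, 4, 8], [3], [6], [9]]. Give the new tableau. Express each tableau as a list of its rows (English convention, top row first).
[[2, 4, 7], [3, 8], [6], [9]]

In row 1, 7 replaces 8 (the leftmost entry greater than 7); 8 is bumped to row 2. 8 is appended to row 2. The new tableau is [[2, 4, 7], [3, 8], [6], [9]].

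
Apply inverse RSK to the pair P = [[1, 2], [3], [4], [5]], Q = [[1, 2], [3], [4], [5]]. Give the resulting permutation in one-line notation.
1 5 4 3 2

Reverse the RSK construction: for i from n down to 1, find the cell of Q containing i, remove the entry at that cell from P, and reverse-bump it up through P; the value ejected from row 1 is w(i).

Step i=5: Q has 5 at row 4, column 1; remove 5 from row 4 of P and reverse-bump: 5 enters row 3 and ejects 4; 4 enters row 2 and ejects 3; 3 enters row 1 and ejects 2. So w(5) = 2. P is now [[1, 3], [4], [5]].
Step i=4: Q has 4 at row 3, column 1; remove 5 from row 3 of P and reverse-bump: 5 enters row 2 and ejects 4; 4 enters row 1 and ejects 3. So w(4) = 3. P is now [[1, 4], [5]].
Step i=3: Q has 3 at row 2, column 1; remove 5 from row 2 of P and reverse-bump: 5 enters row 1 and ejects 4. So w(3) = 4. P is now [[1, 5]].
Step i=2: Q has 2 at row 1, column 2; remove that cell from P, ejecting 5. So w(2) = 5. P is now [[1]].
Step i=1: Q has 1 at row 1, column 1; remove that cell from P, ejecting 1. So w(1) = 1. P is now [].

So w = 1 5 4 3 2.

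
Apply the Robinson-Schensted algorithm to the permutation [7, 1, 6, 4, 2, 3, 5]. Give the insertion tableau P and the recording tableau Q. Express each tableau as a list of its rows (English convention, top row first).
P = [[1, 2, 3, 5], [4], [6], [7]], Q = [[1, 3, 6, 7], [2], [4], [5]]

Insert each entry of the permutation into P by Schensted row insertion, recording in Q the position of each new cell.

After inserting 7: P = [[7]].
After inserting 1: P = [[1], [7]].
After inserting 6: P = [[1, 6], [7]].
After inserting 4: P = [[1, 4], [6], [7]].
After inserting 2: P = [[1, 2], [4], [6], [7]].
After inserting 3: P = [[1, 2, 3], [4], [6], [7]].
After inserting 5: P = [[1, 2, 3, 5], [4], [6], [7]].

So P = [[1, 2, 3, 5], [4], [6], [7]], Q = [[1, 3, 6, 7], [2], [4], [5]].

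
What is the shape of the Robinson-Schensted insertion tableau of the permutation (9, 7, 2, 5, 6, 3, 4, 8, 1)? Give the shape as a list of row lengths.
[4, 2, 1, 1, 1]

Row-insert each entry into an empty tableau.

After inserting 9: P = [[9]].
After inserting 7: P = [[7], [9]].
After inserting 2: P = [[2], [7], [9]].
After inserting 5: P = [[2, 5], [7], [9]].
After inserting 6: P = [[2, 5, 6], [7], [9]].
After inserting 3: P = [[2, 3, 6], [5], [7], [9]].
After inserting 4: P = [[2, 3, 4], [5, 6], [7], [9]].
After inserting 8: P = [[2, 3, 4, 8], [5, 6], [7], [9]].
After inserting 1: P = [[1, 3, 4, 8], [2, 6], [5], [7], [9]].

The final insertion tableau P = [[1, 3, 4, 8], [2, 6], [5], [7], [9]] has shape [4, 2, 1, 1, 1].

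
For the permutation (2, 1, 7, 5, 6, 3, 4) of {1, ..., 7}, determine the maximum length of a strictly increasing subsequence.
3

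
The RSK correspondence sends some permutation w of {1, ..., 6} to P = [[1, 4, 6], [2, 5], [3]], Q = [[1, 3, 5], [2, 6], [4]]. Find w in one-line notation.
3 2 5 1 6 4

Reverse the RSK construction: for i from n down to 1, find the cell of Q containing i, remove the entry at that cell from P, and reverse-bump it up through P; the value ejected from row 1 is w(i).

Step i=6: Q has 6 at row 2, column 2; remove 5 from row 2 of P and reverse-bump: 5 enters row 1 and ejects 4. So w(6) = 4. P is now [[1, 5, 6], [2], [3]].
Step i=5: Q has 5 at row 1, column 3; remove that cell from P, ejecting 6. So w(5) = 6. P is now [[1, 5], [2], [3]].
Step i=4: Q has 4 at row 3, column 1; remove 3 from row 3 of P and reverse-bump: 3 enters row 2 and ejects 2; 2 enters row 1 and ejects 1. So w(4) = 1. P is now [[2, 5], [3]].
Step i=3: Q has 3 at row 1, column 2; remove that cell from P, ejecting 5. So w(3) = 5. P is now [[2], [3]].
Step i=2: Q has 2 at row 2, column 1; remove 3 from row 2 of P and reverse-bump: 3 enters row 1 and ejects 2. So w(2) = 2. P is now [[3]].
Step i=1: Q has 1 at row 1, column 1; remove that cell from P, ejecting 3. So w(1) = 3. P is now [].

So w = 3 2 5 1 6 4.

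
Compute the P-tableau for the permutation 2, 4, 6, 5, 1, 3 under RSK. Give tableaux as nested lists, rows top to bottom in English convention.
Insert 2: appended to row 1. P = [[2]].
Insert 4: appended to row 1. P = [[2, 4]].
Insert 6: appended to row 1. P = [[2, 4, 6]].
Insert 5: 5 bumps 6 from row 1; 6 starts row 2. P = [[2, 4, 5], [6]].
Insert 1: 1 bumps 2 from row 1; 2 bumps 6 from row 2; 6 starts row 3. P = [[1, 4, 5], [2], [6]].
Insert 3: 3 bumps 4 from row 1; 4 appends to row 2. P = [[1, 3, 5], [2, 4], [6]].

So P = [[1, 3, 5], [2, 4], [6]].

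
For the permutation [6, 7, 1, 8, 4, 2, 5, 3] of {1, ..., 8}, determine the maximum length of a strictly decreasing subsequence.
3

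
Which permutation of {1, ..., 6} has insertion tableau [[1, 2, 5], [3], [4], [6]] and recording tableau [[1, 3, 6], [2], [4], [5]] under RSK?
6 1 4 3 2 5

Reverse the RSK construction: for i from n down to 1, find the cell of Q containing i, remove the entry at that cell from P, and reverse-bump it up through P; the value ejected from row 1 is w(i).

Step i=6: Q has 6 at row 1, column 3; remove that cell from P, ejecting 5. So w(6) = 5. P is now [[1, 2], [3], [4], [6]].
Step i=5: Q has 5 at row 4, column 1; remove 6 from row 4 of P and reverse-bump: 6 enters row 3 and ejects 4; 4 enters row 2 and ejects 3; 3 enters row 1 and ejects 2. So w(5) = 2. P is now [[1, 3], [4], [6]].
Step i=4: Q has 4 at row 3, column 1; remove 6 from row 3 of P and reverse-bump: 6 enters row 2 and ejects 4; 4 enters row 1 and ejects 3. So w(4) = 3. P is now [[1, 4], [6]].
Step i=3: Q has 3 at row 1, column 2; remove that cell from P, ejecting 4. So w(3) = 4. P is now [[1], [6]].
Step i=2: Q has 2 at row 2, column 1; remove 6 from row 2 of P and reverse-bump: 6 enters row 1 and ejects 1. So w(2) = 1. P is now [[6]].
Step i=1: Q has 1 at row 1, column 1; remove that cell from P, ejecting 6. So w(1) = 6. P is now [].

So w = 6 1 4 3 2 5.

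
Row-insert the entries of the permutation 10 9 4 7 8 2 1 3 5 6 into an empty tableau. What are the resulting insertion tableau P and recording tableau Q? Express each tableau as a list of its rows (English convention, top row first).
P = [[1, 3, 5, 6], [2, 7, 8], [4], [9], [10]], Q = [[1, 4, 5, 10], [2, 8, 9], [3], [6], [7]]

Insert each entry of the permutation into P by Schensted row insertion, recording in Q the position of each new cell.

Insert 10: appended to row 1. P = [[10]].
Insert 9: 9 bumps 10 from row 1; 10 starts row 2. P = [[9], [10]].
Insert 4: 4 bumps 9 from row 1; 9 bumps 10 from row 2; 10 starts row 3. P = [[4], [9], [10]].
Insert 7: appended to row 1. P = [[4, 7], [9], [10]].
Insert 8: appended to row 1. P = [[4, 7, 8], [9], [10]].
Insert 2: 2 bumps 4 from row 1; 4 bumps 9 from row 2; 9 bumps 10 from row 3; 10 starts row 4. P = [[2, 7, 8], [4], [9], [10]].
Insert 1: 1 bumps 2 from row 1; 2 bumps 4 from row 2; 4 bumps 9 from row 3; 9 bumps 10 from row 4; 10 starts row 5. P = [[1, 7, 8], [2], [4], [9], [10]].
Insert 3: 3 bumps 7 from row 1; 7 appends to row 2. P = [[1, 3, 8], [2, 7], [4], [9], [10]].
Insert 5: 5 bumps 8 from row 1; 8 appends to row 2. P = [[1, 3, 5], [2, 7, 8], [4], [9], [10]].
Insert 6: appended to row 1. P = [[1, 3, 5, 6], [2, 7, 8], [4], [9], [10]].

So P = [[1, 3, 5, 6], [2, 7, 8], [4], [9], [10]], Q = [[1, 4, 5, 10], [2, 8, 9], [3], [6], [7]].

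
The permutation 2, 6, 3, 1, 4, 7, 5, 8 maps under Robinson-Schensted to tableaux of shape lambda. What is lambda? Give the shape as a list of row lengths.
[5, 2, 1]

RSK row insertion gives P = [[1, 3, 4, 5, 8], [2, 7], [6]], which has shape [5, 2, 1].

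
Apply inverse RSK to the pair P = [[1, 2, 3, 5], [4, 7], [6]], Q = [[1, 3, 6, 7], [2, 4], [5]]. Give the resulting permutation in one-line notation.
6 1 7 4 2 3 5

Reverse the RSK construction: for i from n down to 1, find the cell of Q containing i, remove the entry at that cell from P, and reverse-bump it up through P; the value ejected from row 1 is w(i).

Step i=7: Q has 7 at row 1, column 4; remove that cell from P, ejecting 5. So w(7) = 5. P is now [[1, 2, 3], [4, 7], [6]].
Step i=6: Q has 6 at row 1, column 3; remove that cell from P, ejecting 3. So w(6) = 3. P is now [[1, 2], [4, 7], [6]].
Step i=5: Q has 5 at row 3, column 1; remove 6 from row 3 of P and reverse-bump: 6 enters row 2 and ejects 4; 4 enters row 1 and ejects 2. So w(5) = 2. P is now [[1, 4], [6, 7]].
Step i=4: Q has 4 at row 2, column 2; remove 7 from row 2 of P and reverse-bump: 7 enters row 1 and ejects 4. So w(4) = 4. P is now [[1, 7], [6]].
Step i=3: Q has 3 at row 1, column 2; remove that cell from P, ejecting 7. So w(3) = 7. P is now [[1], [6]].
Step i=2: Q has 2 at row 2, column 1; remove 6 from row 2 of P and reverse-bump: 6 enters row 1 and ejects 1. So w(2) = 1. P is now [[6]].
Step i=1: Q has 1 at row 1, column 1; remove that cell from P, ejecting 6. So w(1) = 6. P is now [].

So w = 6 1 7 4 2 3 5.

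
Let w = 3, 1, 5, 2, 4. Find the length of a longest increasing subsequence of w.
3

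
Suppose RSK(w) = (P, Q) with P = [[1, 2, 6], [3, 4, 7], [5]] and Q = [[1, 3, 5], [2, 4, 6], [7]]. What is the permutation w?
3 1 5 4 7 6 2

Reverse RSK: for i = n, n-1, ..., 1, locate i in Q, remove the corresponding corner cell from P, and reverse-bump its entry up through P; the value ejected from row 1 is w(i).

So w = 3 1 5 4 7 6 2.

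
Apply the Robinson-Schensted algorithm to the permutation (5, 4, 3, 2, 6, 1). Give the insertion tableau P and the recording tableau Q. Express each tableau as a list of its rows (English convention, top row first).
Insert each entry of the permutation into P by Schensted row insertion, recording in Q the position of each new cell.

Insert 5: appended to row 1. P = [[5]].
Insert 4: 4 bumps 5 from row 1; 5 starts row 2. P = [[4], [5]].
Insert 3: 3 bumps 4 from row 1; 4 bumps 5 from row 2; 5 starts row 3. P = [[3], [4], [5]].
Insert 2: 2 bumps 3 from row 1; 3 bumps 4 from row 2; 4 bumps 5 from row 3; 5 starts row 4. P = [[2], [3], [4], [5]].
Insert 6: appended to row 1. P = [[2, 6], [3], [4], [5]].
Insert 1: 1 bumps 2 from row 1; 2 bumps 3 from row 2; 3 bumps 4 from row 3; 4 bumps 5 from row 4; 5 starts row 5. P = [[1, 6], [2], [3], [4], [5]].

So P = [[1, 6], [2], [3], [4], [5]], Q = [[1, 5], [2], [3], [4], [6]].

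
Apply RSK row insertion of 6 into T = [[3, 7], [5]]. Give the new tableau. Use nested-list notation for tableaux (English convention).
[[3, 6], [5, 7]]

In row 1, 6 replaces 7 (the leftmost entry greater than 6); 7 is bumped to row 2. 7 is appended to row 2. The new tableau is [[3, 6], [5, 7]].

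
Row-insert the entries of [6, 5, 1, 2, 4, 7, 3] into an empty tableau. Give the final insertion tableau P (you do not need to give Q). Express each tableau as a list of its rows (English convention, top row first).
P = [[1, 2, 3, 7], [4], [5], [6]]

Insert 6: appended to row 1. P = [[6]].
Insert 5: 5 bumps 6 from row 1; 6 starts row 2. P = [[5], [6]].
Insert 1: 1 bumps 5 from row 1; 5 bumps 6 from row 2; 6 starts row 3. P = [[1], [5], [6]].
Insert 2: appended to row 1. P = [[1, 2], [5], [6]].
Insert 4: appended to row 1. P = [[1, 2, 4], [5], [6]].
Insert 7: appended to row 1. P = [[1, 2, 4, 7], [5], [6]].
Insert 3: 3 bumps 4 from row 1; 4 bumps 5 from row 2; 5 bumps 6 from row 3; 6 starts row 4. P = [[1, 2, 3, 7], [4], [5], [6]].

So P = [[1, 2, 3, 7], [4], [5], [6]].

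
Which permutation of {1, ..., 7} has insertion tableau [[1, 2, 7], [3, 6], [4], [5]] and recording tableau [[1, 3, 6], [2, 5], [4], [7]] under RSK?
5 4 6 1 3 7 2

Reverse RSK: for i = n, n-1, ..., 1, locate i in Q, remove the corresponding corner cell from P, and reverse-bump its entry up through P; the value ejected from row 1 is w(i).

So w = 5 4 6 1 3 7 2.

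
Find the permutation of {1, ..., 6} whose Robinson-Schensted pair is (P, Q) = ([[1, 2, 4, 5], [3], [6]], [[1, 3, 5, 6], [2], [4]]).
6 1 3 2 4 5

Reverse RSK: for i = n, n-1, ..., 1, locate i in Q, remove the corresponding corner cell from P, and reverse-bump its entry up through P; the value ejected from row 1 is w(i).

So w = 6 1 3 2 4 5.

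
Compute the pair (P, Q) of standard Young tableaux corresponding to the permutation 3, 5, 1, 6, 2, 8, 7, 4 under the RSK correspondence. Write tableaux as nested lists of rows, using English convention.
P = [[1, 2, 4, 7], [3, 5, 6], [8]], Q = [[1, 2, 4, 6], [3, 5, 7], [8]]

Insert each entry of the permutation into P by Schensted row insertion, recording in Q the position of each new cell.

Insert 3: appended to row 1. P = [[3]].
Insert 5: appended to row 1. P = [[3, 5]].
Insert 1: 1 bumps 3 from row 1; 3 starts row 2. P = [[1, 5], [3]].
Insert 6: appended to row 1. P = [[1, 5, 6], [3]].
Insert 2: 2 bumps 5 from row 1; 5 appends to row 2. P = [[1, 2, 6], [3, 5]].
Insert 8: appended to row 1. P = [[1, 2, 6, 8], [3, 5]].
Insert 7: 7 bumps 8 from row 1; 8 appends to row 2. P = [[1, 2, 6, 7], [3, 5, 8]].
Insert 4: 4 bumps 6 from row 1; 6 bumps 8 from row 2; 8 starts row 3. P = [[1, 2, 4, 7], [3, 5, 6], [8]].

So P = [[1, 2, 4, 7], [3, 5, 6], [8]], Q = [[1, 2, 4, 6], [3, 5, 7], [8]].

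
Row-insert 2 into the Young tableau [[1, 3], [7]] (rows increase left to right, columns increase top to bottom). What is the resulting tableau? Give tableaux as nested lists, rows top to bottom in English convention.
[[1, 2], [3], [7]]

In row 1, 2 replaces 3 (the leftmost entry greater than 2); 3 is bumped to row 2. In row 2, 3 replaces 7 (the leftmost entry greater than 3); 7 is bumped to row 3. 7 starts a new row 3. The new tableau is [[1, 2], [3], [7]].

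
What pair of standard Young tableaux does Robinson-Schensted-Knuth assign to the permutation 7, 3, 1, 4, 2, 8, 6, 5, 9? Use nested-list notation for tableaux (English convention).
P = [[1, 2, 5, 9], [3, 4, 6], [7, 8]], Q = [[1, 4, 6, 9], [2, 5, 7], [3, 8]]

Insert each entry of the permutation into P by Schensted row insertion, recording in Q the position of each new cell.

Insert 7: appended to row 1. P = [[7]].
Insert 3: 3 bumps 7 from row 1; 7 starts row 2. P = [[3], [7]].
Insert 1: 1 bumps 3 from row 1; 3 bumps 7 from row 2; 7 starts row 3. P = [[1], [3], [7]].
Insert 4: appended to row 1. P = [[1, 4], [3], [7]].
Insert 2: 2 bumps 4 from row 1; 4 appends to row 2. P = [[1, 2], [3, 4], [7]].
Insert 8: appended to row 1. P = [[1, 2, 8], [3, 4], [7]].
Insert 6: 6 bumps 8 from row 1; 8 appends to row 2. P = [[1, 2, 6], [3, 4, 8], [7]].
Insert 5: 5 bumps 6 from row 1; 6 bumps 8 from row 2; 8 appends to row 3. P = [[1, 2, 5], [3, 4, 6], [7, 8]].
Insert 9: appended to row 1. P = [[1, 2, 5, 9], [3, 4, 6], [7, 8]].

So P = [[1, 2, 5, 9], [3, 4, 6], [7, 8]], Q = [[1, 4, 6, 9], [2, 5, 7], [3, 8]].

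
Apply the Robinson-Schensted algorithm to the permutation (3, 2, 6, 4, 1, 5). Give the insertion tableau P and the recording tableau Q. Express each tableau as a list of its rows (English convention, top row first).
P = [[1, 4, 5], [2, 6], [3]], Q = [[1, 3, 6], [2, 4], [5]]

Insert each entry of the permutation into P by Schensted row insertion, recording in Q the position of each new cell.

Insert 3: appended to row 1. P = [[3]].
Insert 2: 2 bumps 3 from row 1; 3 starts row 2. P = [[2], [3]].
Insert 6: appended to row 1. P = [[2, 6], [3]].
Insert 4: 4 bumps 6 from row 1; 6 appends to row 2. P = [[2, 4], [3, 6]].
Insert 1: 1 bumps 2 from row 1; 2 bumps 3 from row 2; 3 starts row 3. P = [[1, 4], [2, 6], [3]].
Insert 5: appended to row 1. P = [[1, 4, 5], [2, 6], [3]].

So P = [[1, 4, 5], [2, 6], [3]], Q = [[1, 3, 6], [2, 4], [5]].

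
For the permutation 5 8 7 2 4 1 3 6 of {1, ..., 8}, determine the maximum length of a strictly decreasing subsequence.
4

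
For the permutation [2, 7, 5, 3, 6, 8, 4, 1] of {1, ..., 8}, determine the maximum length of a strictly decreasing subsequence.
4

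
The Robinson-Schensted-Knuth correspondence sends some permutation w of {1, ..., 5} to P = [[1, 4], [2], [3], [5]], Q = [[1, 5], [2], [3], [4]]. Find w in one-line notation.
5 3 2 1 4

Reverse the RSK construction: for i from n down to 1, find the cell of Q containing i, remove the entry at that cell from P, and reverse-bump it up through P; the value ejected from row 1 is w(i).

Step i=5: Q has 5 at row 1, column 2; remove that cell from P, ejecting 4. So w(5) = 4. P is now [[1], [2], [3], [5]].
Step i=4: Q has 4 at row 4, column 1; remove 5 from row 4 of P and reverse-bump: 5 enters row 3 and ejects 3; 3 enters row 2 and ejects 2; 2 enters row 1 and ejects 1. So w(4) = 1. P is now [[2], [3], [5]].
Step i=3: Q has 3 at row 3, column 1; remove 5 from row 3 of P and reverse-bump: 5 enters row 2 and ejects 3; 3 enters row 1 and ejects 2. So w(3) = 2. P is now [[3], [5]].
Step i=2: Q has 2 at row 2, column 1; remove 5 from row 2 of P and reverse-bump: 5 enters row 1 and ejects 3. So w(2) = 3. P is now [[5]].
Step i=1: Q has 1 at row 1, column 1; remove that cell from P, ejecting 5. So w(1) = 5. P is now [].

So w = 5 3 2 1 4.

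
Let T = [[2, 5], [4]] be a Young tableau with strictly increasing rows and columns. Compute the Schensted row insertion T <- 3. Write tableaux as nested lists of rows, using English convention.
In row 1, 3 replaces 5 (the leftmost entry greater than 3); 5 is bumped to row 2. 5 is appended to row 2. The new tableau is [[2, 3], [4, 5]].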